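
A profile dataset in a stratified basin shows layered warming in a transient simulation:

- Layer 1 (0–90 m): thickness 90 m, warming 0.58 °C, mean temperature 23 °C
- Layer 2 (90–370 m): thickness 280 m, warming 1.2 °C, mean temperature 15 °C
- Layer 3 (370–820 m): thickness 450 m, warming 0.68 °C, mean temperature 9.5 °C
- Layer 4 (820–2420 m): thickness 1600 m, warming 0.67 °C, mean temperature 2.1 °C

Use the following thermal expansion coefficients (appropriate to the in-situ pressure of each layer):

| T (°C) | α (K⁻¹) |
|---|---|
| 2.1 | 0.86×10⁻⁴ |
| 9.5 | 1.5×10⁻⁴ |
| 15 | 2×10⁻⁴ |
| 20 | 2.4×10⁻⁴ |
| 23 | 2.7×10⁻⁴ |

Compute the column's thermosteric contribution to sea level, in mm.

Δh ≈ 220 mm

Layer 1 at 23 °C → α = 2.7×10⁻⁴ K⁻¹
Layer 2 at 15 °C → α = 2×10⁻⁴ K⁻¹
Layer 3 at 9.5 °C → α = 1.5×10⁻⁴ K⁻¹
Layer 4 at 2.1 °C → α = 0.86×10⁻⁴ K⁻¹
0–90 m: 0.58 × 90 × 2.7×10⁻⁴ = 0.014094 m
Layer 2: 1.2 × 280 × 2×10⁻⁴ = 0.06720 m
Layer 3: 1.5×10⁻⁴ × 450 × 0.68 = 0.04590 m
0.67 × 0.86×10⁻⁴ × 1600 = 0.092192 m
Δh = 0.014094 + 0.06720 + 0.04590 + 0.092192 = 0.219386 m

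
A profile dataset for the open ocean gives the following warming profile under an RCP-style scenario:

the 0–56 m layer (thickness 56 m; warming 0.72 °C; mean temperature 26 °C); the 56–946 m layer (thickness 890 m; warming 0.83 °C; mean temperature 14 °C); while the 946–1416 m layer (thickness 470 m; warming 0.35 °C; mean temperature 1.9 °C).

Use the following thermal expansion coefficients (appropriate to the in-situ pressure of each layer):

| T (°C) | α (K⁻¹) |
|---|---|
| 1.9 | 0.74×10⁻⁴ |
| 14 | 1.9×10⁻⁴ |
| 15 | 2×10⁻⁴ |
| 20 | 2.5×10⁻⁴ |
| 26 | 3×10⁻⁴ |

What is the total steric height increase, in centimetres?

Layer 1 at 26 °C → α = 3×10⁻⁴ K⁻¹
Layer 2 at 14 °C → α = 1.9×10⁻⁴ K⁻¹
Layer 3 at 1.9 °C → α = 0.74×10⁻⁴ K⁻¹
0–56 m: 0.72 × 3×10⁻⁴ × 56 = 0.012096 m
1.9×10⁻⁴ × 890 × 0.83 = 0.140353 m
946–1416 m: 0.35 × 0.74×10⁻⁴ × 470 = 0.012173 m
Δh = 0.012096 + 0.140353 + 0.012173 = 0.164622 m ≈ 16.5 cm

Δh = 16.5 cm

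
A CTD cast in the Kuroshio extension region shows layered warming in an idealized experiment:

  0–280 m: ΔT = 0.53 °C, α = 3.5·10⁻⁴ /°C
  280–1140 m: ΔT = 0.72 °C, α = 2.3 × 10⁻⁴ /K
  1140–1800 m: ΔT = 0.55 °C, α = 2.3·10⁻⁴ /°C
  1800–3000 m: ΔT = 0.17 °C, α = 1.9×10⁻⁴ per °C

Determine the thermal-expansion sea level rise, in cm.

Layer 1: 0.53 × 3.5×10⁻⁴ × 280 = 0.05194 m
2.3×10⁻⁴ × 0.72 × 860 = 0.142416 m
0.55 × 2.3×10⁻⁴ × 660 = 0.08349 m
1200 × 1.9×10⁻⁴ × 0.17 = 0.03876 m
Δh = 0.05194 + 0.142416 + 0.08349 + 0.03876 = 0.316606 m ≈ 32 cm

about 32 cm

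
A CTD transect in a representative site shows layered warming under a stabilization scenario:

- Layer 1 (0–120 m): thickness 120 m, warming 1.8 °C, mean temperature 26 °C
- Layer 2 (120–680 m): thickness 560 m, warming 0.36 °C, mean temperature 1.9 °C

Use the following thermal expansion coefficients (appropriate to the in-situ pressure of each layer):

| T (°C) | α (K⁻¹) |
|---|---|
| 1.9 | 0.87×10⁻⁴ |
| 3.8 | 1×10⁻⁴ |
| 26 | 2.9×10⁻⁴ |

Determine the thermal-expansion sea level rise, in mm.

80 mm of thermosteric rise

Layer 1 at 26 °C → α = 2.9×10⁻⁴ K⁻¹
Layer 2 at 1.9 °C → α = 0.87×10⁻⁴ K⁻¹
Layer 1: 2.9×10⁻⁴ × 1.8 × 120 = 0.06264 m
0.87×10⁻⁴ × 0.36 × 560 = 0.0175392 m
Δh = 0.06264 + 0.0175392 = 0.0801792 m ≈ 80 mm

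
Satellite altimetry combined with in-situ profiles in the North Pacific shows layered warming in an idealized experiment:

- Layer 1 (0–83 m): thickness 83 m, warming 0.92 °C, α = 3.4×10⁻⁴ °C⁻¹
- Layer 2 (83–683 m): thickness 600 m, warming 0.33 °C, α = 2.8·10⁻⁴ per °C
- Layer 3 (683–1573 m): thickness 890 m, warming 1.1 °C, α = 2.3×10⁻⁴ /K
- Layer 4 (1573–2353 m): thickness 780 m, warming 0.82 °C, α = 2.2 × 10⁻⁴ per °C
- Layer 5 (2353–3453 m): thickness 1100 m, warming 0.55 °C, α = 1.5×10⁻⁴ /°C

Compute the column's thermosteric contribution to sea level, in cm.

0–83 m: 3.4×10⁻⁴ × 83 × 0.92 = 0.0259624 m
83–683 m: 2.8×10⁻⁴ × 600 × 0.33 = 0.05544 m
1.1 × 890 × 2.3×10⁻⁴ = 0.22517 m
1573–2353 m: 0.82 × 2.2×10⁻⁴ × 780 = 0.140712 m
1100 × 0.55 × 1.5×10⁻⁴ = 0.09075 m
Δh = 0.0259624 + 0.05544 + 0.22517 + 0.140712 + 0.09075 = 0.5380344 m ≈ 53.8 cm

53.8 cm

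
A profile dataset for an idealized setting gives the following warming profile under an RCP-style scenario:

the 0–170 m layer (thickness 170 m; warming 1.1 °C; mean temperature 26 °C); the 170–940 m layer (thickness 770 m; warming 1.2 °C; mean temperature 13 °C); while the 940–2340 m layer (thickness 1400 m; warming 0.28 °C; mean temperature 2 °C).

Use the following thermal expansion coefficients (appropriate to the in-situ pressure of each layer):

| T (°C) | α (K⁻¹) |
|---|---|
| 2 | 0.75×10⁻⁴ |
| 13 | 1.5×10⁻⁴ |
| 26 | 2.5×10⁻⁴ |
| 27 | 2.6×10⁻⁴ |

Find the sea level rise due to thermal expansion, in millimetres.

210 mm

Layer 1 at 26 °C → α = 2.5×10⁻⁴ K⁻¹
Layer 2 at 13 °C → α = 1.5×10⁻⁴ K⁻¹
Layer 3 at 2 °C → α = 0.75×10⁻⁴ K⁻¹
0–170 m: 170 × 2.5×10⁻⁴ × 1.1 = 0.04675 m
Layer 2: 1.5×10⁻⁴ × 1.2 × 770 = 0.13860 m
0.75×10⁻⁴ × 0.28 × 1400 = 0.02940 m
Δh = 0.04675 + 0.13860 + 0.02940 = 0.21475 m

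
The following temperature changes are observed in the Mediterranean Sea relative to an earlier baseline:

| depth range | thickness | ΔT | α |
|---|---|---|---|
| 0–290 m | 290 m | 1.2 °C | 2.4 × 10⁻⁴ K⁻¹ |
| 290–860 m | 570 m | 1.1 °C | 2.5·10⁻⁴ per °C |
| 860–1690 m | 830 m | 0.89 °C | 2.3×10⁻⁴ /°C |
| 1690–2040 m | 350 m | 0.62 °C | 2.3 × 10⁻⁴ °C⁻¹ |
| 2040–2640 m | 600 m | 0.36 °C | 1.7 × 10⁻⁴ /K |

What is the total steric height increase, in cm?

1.2 × 2.4×10⁻⁴ × 290 = 0.08352 m
290–860 m: 2.5×10⁻⁴ × 1.1 × 570 = 0.15675 m
2.3×10⁻⁴ × 830 × 0.89 = 0.169901 m
Layer 4: 0.62 × 2.3×10⁻⁴ × 350 = 0.04991 m
600 × 1.7×10⁻⁴ × 0.36 = 0.03672 m
Δh = 0.08352 + 0.15675 + 0.169901 + 0.04991 + 0.03672 = 0.496801 m ≈ 49.7 cm

49.7 cm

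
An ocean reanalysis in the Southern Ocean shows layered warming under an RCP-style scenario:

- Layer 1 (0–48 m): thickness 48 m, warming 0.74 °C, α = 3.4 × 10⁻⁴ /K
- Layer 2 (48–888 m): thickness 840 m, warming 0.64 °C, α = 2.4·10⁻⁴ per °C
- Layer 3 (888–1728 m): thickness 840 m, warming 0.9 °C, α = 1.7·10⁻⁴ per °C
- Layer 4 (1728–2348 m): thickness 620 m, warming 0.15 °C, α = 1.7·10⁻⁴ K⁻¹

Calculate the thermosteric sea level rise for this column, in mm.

about 285 mm

Layer 1: 48 × 0.74 × 3.4×10⁻⁴ = 0.0120768 m
2.4×10⁻⁴ × 0.64 × 840 = 0.129024 m
888–1728 m: 0.9 × 840 × 1.7×10⁻⁴ = 0.12852 m
620 × 1.7×10⁻⁴ × 0.15 = 0.01581 m
Δh = 0.0120768 + 0.129024 + 0.12852 + 0.01581 = 0.2854308 m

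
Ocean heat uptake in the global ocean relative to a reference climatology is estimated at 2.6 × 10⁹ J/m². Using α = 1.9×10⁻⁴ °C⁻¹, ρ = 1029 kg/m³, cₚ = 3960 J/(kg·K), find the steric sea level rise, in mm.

Δh = αQ/(ρcₚ) = 1.9×10⁻⁴ × 2.6×10⁹ / (1029 × 3960) ≈ 0.12123 m

Δh = 121 mm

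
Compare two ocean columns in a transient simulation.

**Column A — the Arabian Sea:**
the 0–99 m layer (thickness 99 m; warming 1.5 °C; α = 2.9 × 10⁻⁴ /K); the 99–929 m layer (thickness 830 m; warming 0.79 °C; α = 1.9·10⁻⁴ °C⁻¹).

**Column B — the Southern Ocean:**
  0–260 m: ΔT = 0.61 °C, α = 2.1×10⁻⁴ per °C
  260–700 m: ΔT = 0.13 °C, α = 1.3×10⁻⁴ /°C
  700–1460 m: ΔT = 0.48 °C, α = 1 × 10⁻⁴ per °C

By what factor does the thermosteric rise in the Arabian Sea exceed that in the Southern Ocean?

A 2.9×10⁻⁴ × 1.5 × 99 = 0.043065 m
A Layer 2: 1.9×10⁻⁴ × 0.79 × 830 = 0.124583 m
A total: 0.167648 m
B 260 × 0.61 × 2.1×10⁻⁴ = 0.033306 m
B 260–700 m: 1.3×10⁻⁴ × 0.13 × 440 = 0.007436 m
B 0.48 × 760 × 1×10⁻⁴ = 0.03648 m
B total: 0.077222 m
Ratio: 0.167648 / 0.077222 ≈ 2.171

a factor of 2.2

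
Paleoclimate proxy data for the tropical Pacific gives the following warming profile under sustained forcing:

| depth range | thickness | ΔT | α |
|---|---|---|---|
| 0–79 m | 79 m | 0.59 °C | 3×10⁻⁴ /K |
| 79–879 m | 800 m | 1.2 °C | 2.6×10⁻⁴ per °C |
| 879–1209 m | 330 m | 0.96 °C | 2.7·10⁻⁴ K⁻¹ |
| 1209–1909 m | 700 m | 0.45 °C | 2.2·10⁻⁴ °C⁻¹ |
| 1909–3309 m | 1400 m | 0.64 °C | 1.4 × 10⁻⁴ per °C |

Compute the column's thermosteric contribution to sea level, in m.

Δh ≈ 0.54 m

Layer 1: 0.59 × 79 × 3×10⁻⁴ = 0.013983 m
2.6×10⁻⁴ × 1.2 × 800 = 0.24960 m
879–1209 m: 2.7×10⁻⁴ × 330 × 0.96 = 0.085536 m
1209–1909 m: 0.45 × 700 × 2.2×10⁻⁴ = 0.06930 m
1400 × 1.4×10⁻⁴ × 0.64 = 0.12544 m
Δh = 0.013983 + 0.24960 + 0.085536 + 0.06930 + 0.12544 = 0.543859 m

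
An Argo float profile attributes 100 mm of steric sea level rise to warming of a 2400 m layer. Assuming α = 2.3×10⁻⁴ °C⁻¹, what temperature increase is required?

about 0.18 K

ΔT = Δh/(αH) = 0.1 / (2.3×10⁻⁴ × 2400) ≈ 0.1812 K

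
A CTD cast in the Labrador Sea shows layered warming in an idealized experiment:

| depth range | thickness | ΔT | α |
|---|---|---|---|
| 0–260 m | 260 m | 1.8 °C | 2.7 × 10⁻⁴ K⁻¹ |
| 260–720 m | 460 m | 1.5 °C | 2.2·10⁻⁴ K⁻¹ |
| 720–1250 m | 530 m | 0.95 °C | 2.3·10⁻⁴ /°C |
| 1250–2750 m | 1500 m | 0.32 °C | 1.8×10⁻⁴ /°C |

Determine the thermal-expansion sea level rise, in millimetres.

260 × 1.8 × 2.7×10⁻⁴ = 0.12636 m
2.2×10⁻⁴ × 1.5 × 460 = 0.15180 m
Layer 3: 2.3×10⁻⁴ × 530 × 0.95 = 0.115805 m
1250–2750 m: 1500 × 0.32 × 1.8×10⁻⁴ = 0.08640 m
Δh = 0.12636 + 0.15180 + 0.115805 + 0.08640 = 0.480365 m ≈ 480 mm

Δh ≈ 480 mm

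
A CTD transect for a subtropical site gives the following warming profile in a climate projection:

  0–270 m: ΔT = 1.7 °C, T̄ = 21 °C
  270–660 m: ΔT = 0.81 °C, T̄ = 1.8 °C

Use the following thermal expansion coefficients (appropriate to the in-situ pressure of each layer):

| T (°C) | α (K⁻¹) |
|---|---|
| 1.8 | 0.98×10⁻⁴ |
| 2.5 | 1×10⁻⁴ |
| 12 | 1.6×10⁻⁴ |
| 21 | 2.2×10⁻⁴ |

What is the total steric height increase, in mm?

Δh = 132 mm

Layer 1 at 21 °C → α = 2.2×10⁻⁴ K⁻¹
Layer 2 at 1.8 °C → α = 0.98×10⁻⁴ K⁻¹
Layer 1: 1.7 × 270 × 2.2×10⁻⁴ = 0.10098 m
Layer 2: 390 × 0.81 × 0.98×10⁻⁴ = 0.0309582 m
Δh = 0.10098 + 0.0309582 = 0.1319382 m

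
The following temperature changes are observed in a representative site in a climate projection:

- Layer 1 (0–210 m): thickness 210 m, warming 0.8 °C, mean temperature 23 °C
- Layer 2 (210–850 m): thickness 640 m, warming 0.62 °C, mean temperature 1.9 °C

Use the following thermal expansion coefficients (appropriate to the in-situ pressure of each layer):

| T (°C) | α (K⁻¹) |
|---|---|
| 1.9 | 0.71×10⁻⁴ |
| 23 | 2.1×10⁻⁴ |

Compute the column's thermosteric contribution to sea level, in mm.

Layer 1 at 23 °C → α = 2.1×10⁻⁴ K⁻¹
Layer 2 at 1.9 °C → α = 0.71×10⁻⁴ K⁻¹
2.1×10⁻⁴ × 210 × 0.8 = 0.03528 m
Layer 2: 0.62 × 0.71×10⁻⁴ × 640 = 0.0281728 m
Δh = 0.03528 + 0.0281728 = 0.0634528 m ≈ 63 mm

63 mm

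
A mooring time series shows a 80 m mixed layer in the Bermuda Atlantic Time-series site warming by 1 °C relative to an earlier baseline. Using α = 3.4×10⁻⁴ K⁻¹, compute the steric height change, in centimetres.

Δh = αΔT·H = 3.4×10⁻⁴ × 1 × 80 = 0.02720 m

Δh = 2.7 cm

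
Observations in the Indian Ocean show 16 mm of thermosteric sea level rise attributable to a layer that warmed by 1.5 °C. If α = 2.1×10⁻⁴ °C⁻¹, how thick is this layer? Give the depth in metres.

H = Δh/(αΔT) = 0.016 / (2.1×10⁻⁴ × 1.5) ≈ 50.79 m

50.8 m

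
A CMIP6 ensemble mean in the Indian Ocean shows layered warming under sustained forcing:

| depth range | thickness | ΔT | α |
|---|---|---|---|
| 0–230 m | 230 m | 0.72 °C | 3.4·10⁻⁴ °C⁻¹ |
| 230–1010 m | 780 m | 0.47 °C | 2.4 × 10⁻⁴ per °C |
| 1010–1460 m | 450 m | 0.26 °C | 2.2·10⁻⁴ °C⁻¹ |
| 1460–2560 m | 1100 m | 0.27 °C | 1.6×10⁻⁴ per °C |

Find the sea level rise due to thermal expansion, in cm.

Layer 1: 0.72 × 3.4×10⁻⁴ × 230 = 0.056304 m
230–1010 m: 780 × 0.47 × 2.4×10⁻⁴ = 0.087984 m
Layer 3: 450 × 0.26 × 2.2×10⁻⁴ = 0.02574 m
1460–2560 m: 1.6×10⁻⁴ × 0.27 × 1100 = 0.04752 m
Δh = 0.056304 + 0.087984 + 0.02574 + 0.04752 = 0.217548 m ≈ 21.8 cm

21.8 cm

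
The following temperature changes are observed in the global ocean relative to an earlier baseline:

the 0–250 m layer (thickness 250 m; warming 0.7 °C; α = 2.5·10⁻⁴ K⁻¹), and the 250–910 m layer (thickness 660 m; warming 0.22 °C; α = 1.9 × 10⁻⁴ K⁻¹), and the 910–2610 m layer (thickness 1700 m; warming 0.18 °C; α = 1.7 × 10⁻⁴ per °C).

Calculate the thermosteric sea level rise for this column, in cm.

12.3 cm of thermosteric rise

Layer 1: 2.5×10⁻⁴ × 0.7 × 250 = 0.04375 m
0.22 × 1.9×10⁻⁴ × 660 = 0.027588 m
910–2610 m: 0.18 × 1700 × 1.7×10⁻⁴ = 0.05202 m
Δh = 0.04375 + 0.027588 + 0.05202 = 0.123358 m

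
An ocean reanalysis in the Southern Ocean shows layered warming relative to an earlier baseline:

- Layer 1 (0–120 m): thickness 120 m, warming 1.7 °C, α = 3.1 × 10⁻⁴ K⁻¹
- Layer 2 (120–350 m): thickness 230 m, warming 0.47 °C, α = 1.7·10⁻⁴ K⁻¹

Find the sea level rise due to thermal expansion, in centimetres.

Δh = 8.16 cm

0–120 m: 120 × 1.7 × 3.1×10⁻⁴ = 0.06324 m
1.7×10⁻⁴ × 230 × 0.47 = 0.018377 m
Δh = 0.06324 + 0.018377 = 0.081617 m ≈ 8.16 cm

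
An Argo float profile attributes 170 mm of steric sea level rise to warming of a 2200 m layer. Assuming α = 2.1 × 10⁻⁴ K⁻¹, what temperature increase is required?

about 0.368 °C

ΔT = Δh/(αH) = 0.17 / (2.1×10⁻⁴ × 2200) ≈ 0.3680 °C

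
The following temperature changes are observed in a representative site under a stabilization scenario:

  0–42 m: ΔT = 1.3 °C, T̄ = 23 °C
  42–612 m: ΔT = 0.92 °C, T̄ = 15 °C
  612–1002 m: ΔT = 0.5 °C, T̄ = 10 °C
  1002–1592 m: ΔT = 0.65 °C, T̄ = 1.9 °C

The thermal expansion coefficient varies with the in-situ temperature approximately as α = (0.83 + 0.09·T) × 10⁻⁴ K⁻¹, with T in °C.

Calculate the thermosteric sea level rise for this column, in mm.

about 202 mm

Layer 1: α = (0.83 + 0.09×23)×10⁻⁴ = 2.9×10⁻⁴ K⁻¹
Layer 2: α = (0.83 + 0.09×15)×10⁻⁴ = 2.18×10⁻⁴ K⁻¹
Layer 3: α = (0.83 + 0.09×10)×10⁻⁴ = 1.73×10⁻⁴ K⁻¹
Layer 4: α = (0.83 + 0.09×1.9)×10⁻⁴ = 1.001×10⁻⁴ K⁻¹
0–42 m: 2.9×10⁻⁴ × 42 × 1.3 = 0.015834 m
0.92 × 2.18×10⁻⁴ × 570 = 0.1143192 m
Layer 3: 0.5 × 1.73×10⁻⁴ × 390 = 0.033735 m
1002–1592 m: 0.65 × 1.001×10⁻⁴ × 590 = 0.03838835 m
Δh = 0.015834 + 0.1143192 + 0.033735 + 0.03838835 = 0.20227655 m ≈ 202 mm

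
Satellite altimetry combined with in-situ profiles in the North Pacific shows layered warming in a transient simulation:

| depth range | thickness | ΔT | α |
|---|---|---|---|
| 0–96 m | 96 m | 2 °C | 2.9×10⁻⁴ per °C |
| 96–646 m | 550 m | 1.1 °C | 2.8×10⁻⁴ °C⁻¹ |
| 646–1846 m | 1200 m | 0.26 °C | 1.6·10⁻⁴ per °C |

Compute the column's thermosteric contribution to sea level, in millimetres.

275 mm of thermosteric rise

Layer 1: 2 × 2.9×10⁻⁴ × 96 = 0.05568 m
Layer 2: 2.8×10⁻⁴ × 1.1 × 550 = 0.16940 m
Layer 3: 0.26 × 1.6×10⁻⁴ × 1200 = 0.04992 m
Δh = 0.05568 + 0.16940 + 0.04992 = 0.27500 m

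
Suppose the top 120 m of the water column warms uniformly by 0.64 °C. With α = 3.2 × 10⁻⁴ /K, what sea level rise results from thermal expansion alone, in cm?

Δh = αΔT·H = 3.2×10⁻⁴ × 0.64 × 120 = 0.024576 m

about 2.46 cm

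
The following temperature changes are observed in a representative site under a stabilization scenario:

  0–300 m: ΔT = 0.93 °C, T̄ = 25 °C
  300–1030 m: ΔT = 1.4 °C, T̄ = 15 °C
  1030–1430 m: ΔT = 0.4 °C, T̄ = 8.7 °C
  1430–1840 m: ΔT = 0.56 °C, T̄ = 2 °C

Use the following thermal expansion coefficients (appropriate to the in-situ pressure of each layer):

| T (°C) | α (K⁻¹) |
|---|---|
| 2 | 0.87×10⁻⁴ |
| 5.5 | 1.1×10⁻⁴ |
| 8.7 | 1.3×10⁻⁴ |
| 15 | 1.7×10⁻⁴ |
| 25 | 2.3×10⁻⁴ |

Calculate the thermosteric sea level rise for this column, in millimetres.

279 mm

Layer 1 at 25 °C → α = 2.3×10⁻⁴ K⁻¹
Layer 2 at 15 °C → α = 1.7×10⁻⁴ K⁻¹
Layer 3 at 8.7 °C → α = 1.3×10⁻⁴ K⁻¹
Layer 4 at 2 °C → α = 0.87×10⁻⁴ K⁻¹
Layer 1: 300 × 2.3×10⁻⁴ × 0.93 = 0.06417 m
Layer 2: 1.4 × 730 × 1.7×10⁻⁴ = 0.17374 m
Layer 3: 0.4 × 400 × 1.3×10⁻⁴ = 0.02080 m
1430–1840 m: 0.87×10⁻⁴ × 0.56 × 410 = 0.0199752 m
Δh = 0.06417 + 0.17374 + 0.02080 + 0.0199752 = 0.2786852 m ≈ 279 mm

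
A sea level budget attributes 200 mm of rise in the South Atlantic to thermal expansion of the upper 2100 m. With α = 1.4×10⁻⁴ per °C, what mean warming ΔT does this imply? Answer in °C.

ΔT = Δh/(αH) = 0.2 / (1.4×10⁻⁴ × 2100) ≈ 0.6803 °C

about 0.680 °C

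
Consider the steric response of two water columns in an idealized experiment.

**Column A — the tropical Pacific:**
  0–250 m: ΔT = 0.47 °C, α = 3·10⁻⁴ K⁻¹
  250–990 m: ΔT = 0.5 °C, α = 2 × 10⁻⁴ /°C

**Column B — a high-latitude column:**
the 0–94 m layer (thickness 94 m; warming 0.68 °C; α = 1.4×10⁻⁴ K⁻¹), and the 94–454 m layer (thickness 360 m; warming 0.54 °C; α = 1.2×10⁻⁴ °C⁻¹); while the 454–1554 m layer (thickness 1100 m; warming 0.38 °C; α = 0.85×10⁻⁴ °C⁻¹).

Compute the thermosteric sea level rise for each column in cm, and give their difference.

Δh_A ≈ 10.9 cm, Δh_B ≈ 6.78 cm; difference ≈ 4.14 cm

A Layer 1: 250 × 3×10⁻⁴ × 0.47 = 0.03525 m
A 250–990 m: 2×10⁻⁴ × 740 × 0.5 = 0.07400 m
A total: 0.10925 m
B Layer 1: 1.4×10⁻⁴ × 0.68 × 94 = 0.0089488 m
B 94–454 m: 360 × 1.2×10⁻⁴ × 0.54 = 0.023328 m
B Layer 3: 0.38 × 1100 × 0.85×10⁻⁴ = 0.03553 m
B total: 0.0678068 m
Difference: 0.10925 − 0.0678068 = 0.0414432 m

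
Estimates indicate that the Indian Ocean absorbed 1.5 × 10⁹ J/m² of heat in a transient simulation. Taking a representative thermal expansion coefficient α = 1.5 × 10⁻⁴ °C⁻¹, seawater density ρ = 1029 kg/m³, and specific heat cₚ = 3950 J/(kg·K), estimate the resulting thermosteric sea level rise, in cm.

Δh = αQ/(ρcₚ) = 1.5×10⁻⁴ × 1.5×10⁹ / (1029 × 3950) ≈ 0.055357 m

5.5 cm of thermosteric rise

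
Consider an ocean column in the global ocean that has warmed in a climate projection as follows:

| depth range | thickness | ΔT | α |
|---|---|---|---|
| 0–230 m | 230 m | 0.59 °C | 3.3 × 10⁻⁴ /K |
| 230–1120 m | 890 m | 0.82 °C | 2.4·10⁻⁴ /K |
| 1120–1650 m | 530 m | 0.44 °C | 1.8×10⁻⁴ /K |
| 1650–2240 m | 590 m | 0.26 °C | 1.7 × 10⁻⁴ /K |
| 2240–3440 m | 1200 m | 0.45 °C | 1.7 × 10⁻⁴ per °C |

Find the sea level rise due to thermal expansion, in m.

0–230 m: 0.59 × 3.3×10⁻⁴ × 230 = 0.044781 m
230–1120 m: 2.4×10⁻⁴ × 890 × 0.82 = 0.175152 m
1120–1650 m: 1.8×10⁻⁴ × 530 × 0.44 = 0.041976 m
0.26 × 1.7×10⁻⁴ × 590 = 0.026078 m
Layer 5: 0.45 × 1200 × 1.7×10⁻⁴ = 0.09180 m
Δh = 0.044781 + 0.175152 + 0.041976 + 0.026078 + 0.09180 = 0.379787 m ≈ 0.380 m

Δh ≈ 0.380 m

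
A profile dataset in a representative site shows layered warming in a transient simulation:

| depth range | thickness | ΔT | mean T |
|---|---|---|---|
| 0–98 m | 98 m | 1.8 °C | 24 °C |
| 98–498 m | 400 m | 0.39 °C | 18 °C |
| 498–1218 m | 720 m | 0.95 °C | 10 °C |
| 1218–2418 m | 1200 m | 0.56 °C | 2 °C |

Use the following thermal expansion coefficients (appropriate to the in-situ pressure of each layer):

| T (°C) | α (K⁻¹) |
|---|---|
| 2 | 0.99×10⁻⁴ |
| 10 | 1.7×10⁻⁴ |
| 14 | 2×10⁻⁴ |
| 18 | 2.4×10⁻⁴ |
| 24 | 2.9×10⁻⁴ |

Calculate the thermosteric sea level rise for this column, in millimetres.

Δh = 270 mm

Layer 1 at 24 °C → α = 2.9×10⁻⁴ K⁻¹
Layer 2 at 18 °C → α = 2.4×10⁻⁴ K⁻¹
Layer 3 at 10 °C → α = 1.7×10⁻⁴ K⁻¹
Layer 4 at 2 °C → α = 0.99×10⁻⁴ K⁻¹
Layer 1: 98 × 2.9×10⁻⁴ × 1.8 = 0.051156 m
98–498 m: 2.4×10⁻⁴ × 400 × 0.39 = 0.03744 m
Layer 3: 1.7×10⁻⁴ × 720 × 0.95 = 0.11628 m
Layer 4: 1200 × 0.99×10⁻⁴ × 0.56 = 0.066528 m
Δh = 0.051156 + 0.03744 + 0.11628 + 0.066528 = 0.271404 m ≈ 270 mm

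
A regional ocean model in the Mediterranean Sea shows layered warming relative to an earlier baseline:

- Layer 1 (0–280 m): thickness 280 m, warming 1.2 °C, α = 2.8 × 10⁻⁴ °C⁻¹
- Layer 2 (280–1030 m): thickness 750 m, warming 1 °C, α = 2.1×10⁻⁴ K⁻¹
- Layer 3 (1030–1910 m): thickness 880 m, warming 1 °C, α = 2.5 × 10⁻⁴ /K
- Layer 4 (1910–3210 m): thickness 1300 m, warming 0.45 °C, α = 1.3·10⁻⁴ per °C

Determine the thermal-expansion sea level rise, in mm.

548 mm

Layer 1: 280 × 2.8×10⁻⁴ × 1.2 = 0.09408 m
280–1030 m: 750 × 1 × 2.1×10⁻⁴ = 0.15750 m
1030–1910 m: 2.5×10⁻⁴ × 1 × 880 = 0.22000 m
1300 × 1.3×10⁻⁴ × 0.45 = 0.07605 m
Δh = 0.09408 + 0.15750 + 0.22000 + 0.07605 = 0.54763 m ≈ 548 mm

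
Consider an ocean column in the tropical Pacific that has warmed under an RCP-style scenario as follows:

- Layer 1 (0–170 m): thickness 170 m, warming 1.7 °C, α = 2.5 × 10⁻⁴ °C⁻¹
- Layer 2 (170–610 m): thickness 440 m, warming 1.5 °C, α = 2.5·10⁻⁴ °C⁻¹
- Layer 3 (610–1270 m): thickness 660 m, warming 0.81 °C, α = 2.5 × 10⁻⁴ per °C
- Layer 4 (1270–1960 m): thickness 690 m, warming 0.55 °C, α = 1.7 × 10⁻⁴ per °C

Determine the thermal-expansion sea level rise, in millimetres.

0–170 m: 2.5×10⁻⁴ × 1.7 × 170 = 0.07225 m
Layer 2: 440 × 2.5×10⁻⁴ × 1.5 = 0.16500 m
610–1270 m: 660 × 0.81 × 2.5×10⁻⁴ = 0.13365 m
1270–1960 m: 690 × 1.7×10⁻⁴ × 0.55 = 0.064515 m
Δh = 0.07225 + 0.16500 + 0.13365 + 0.064515 = 0.435415 m

440 mm of thermosteric rise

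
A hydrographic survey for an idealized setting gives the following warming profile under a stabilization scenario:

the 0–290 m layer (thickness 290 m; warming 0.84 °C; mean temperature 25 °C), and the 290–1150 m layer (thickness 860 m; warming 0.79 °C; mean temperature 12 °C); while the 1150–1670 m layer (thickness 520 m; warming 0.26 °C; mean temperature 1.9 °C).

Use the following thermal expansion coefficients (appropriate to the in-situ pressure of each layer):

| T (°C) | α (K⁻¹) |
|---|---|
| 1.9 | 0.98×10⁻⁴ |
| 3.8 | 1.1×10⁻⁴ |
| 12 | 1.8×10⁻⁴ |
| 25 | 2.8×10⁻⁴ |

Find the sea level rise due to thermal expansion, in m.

Δh = 0.204 m

Layer 1 at 25 °C → α = 2.8×10⁻⁴ K⁻¹
Layer 2 at 12 °C → α = 1.8×10⁻⁴ K⁻¹
Layer 3 at 1.9 °C → α = 0.98×10⁻⁴ K⁻¹
0–290 m: 0.84 × 2.8×10⁻⁴ × 290 = 0.068208 m
290–1150 m: 1.8×10⁻⁴ × 860 × 0.79 = 0.122292 m
Layer 3: 0.26 × 0.98×10⁻⁴ × 520 = 0.0132496 m
Δh = 0.068208 + 0.122292 + 0.0132496 = 0.2037496 m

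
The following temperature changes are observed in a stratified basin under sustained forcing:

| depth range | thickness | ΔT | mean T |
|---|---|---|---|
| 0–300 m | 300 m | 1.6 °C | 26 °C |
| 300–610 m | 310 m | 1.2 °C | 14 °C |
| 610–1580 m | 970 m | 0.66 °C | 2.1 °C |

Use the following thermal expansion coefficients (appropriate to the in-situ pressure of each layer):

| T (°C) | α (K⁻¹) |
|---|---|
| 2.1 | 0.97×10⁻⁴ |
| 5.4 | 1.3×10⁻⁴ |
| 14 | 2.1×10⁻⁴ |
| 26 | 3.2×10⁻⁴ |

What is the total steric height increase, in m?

about 0.294 m

Layer 1 at 26 °C → α = 3.2×10⁻⁴ K⁻¹
Layer 2 at 14 °C → α = 2.1×10⁻⁴ K⁻¹
Layer 3 at 2.1 °C → α = 0.97×10⁻⁴ K⁻¹
3.2×10⁻⁴ × 1.6 × 300 = 0.15360 m
2.1×10⁻⁴ × 1.2 × 310 = 0.07812 m
Layer 3: 0.66 × 0.97×10⁻⁴ × 970 = 0.0620994 m
Δh = 0.15360 + 0.07812 + 0.0620994 = 0.2938194 m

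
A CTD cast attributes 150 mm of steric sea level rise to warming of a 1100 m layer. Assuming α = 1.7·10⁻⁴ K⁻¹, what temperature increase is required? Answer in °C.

0.802 °C

ΔT = Δh/(αH) = 0.15 / (1.7×10⁻⁴ × 1100) ≈ 0.8021 °C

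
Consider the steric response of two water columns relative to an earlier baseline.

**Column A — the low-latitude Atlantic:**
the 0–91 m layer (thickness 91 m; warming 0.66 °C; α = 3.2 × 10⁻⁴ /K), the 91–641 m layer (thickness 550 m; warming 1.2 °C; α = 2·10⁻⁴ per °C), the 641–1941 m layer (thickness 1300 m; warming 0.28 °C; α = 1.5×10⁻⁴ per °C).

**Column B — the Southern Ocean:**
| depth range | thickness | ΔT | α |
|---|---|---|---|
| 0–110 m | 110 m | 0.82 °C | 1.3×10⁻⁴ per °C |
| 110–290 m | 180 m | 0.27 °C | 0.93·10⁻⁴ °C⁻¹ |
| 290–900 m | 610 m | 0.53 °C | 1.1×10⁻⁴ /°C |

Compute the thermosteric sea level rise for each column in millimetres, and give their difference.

A 0–91 m: 0.66 × 91 × 3.2×10⁻⁴ = 0.0192192 m
A 91–641 m: 2×10⁻⁴ × 1.2 × 550 = 0.13200 m
A 641–1941 m: 1300 × 1.5×10⁻⁴ × 0.28 = 0.05460 m
A total: 0.2058192 m
B 0.82 × 1.3×10⁻⁴ × 110 = 0.011726 m
B 0.93×10⁻⁴ × 180 × 0.27 = 0.0045198 m
B Layer 3: 1.1×10⁻⁴ × 610 × 0.53 = 0.035563 m
B total: 0.0518088 m
Difference: 0.2058192 − 0.0518088 = 0.1540104 m

A: 206 mm; B: 51.8 mm; difference 154 mm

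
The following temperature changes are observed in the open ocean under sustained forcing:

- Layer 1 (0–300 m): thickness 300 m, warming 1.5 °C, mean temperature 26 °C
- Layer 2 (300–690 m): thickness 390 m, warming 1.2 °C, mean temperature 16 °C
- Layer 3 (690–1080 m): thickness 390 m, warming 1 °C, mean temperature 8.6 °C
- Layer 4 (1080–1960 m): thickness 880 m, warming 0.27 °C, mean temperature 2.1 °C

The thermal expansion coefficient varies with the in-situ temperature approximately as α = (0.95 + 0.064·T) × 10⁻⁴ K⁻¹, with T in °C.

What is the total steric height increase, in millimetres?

Δh = 294 mm

Layer 1: α = (0.95 + 0.064×26)×10⁻⁴ = 2.614×10⁻⁴ K⁻¹
Layer 2: α = (0.95 + 0.064×16)×10⁻⁴ = 1.974×10⁻⁴ K⁻¹
Layer 3: α = (0.95 + 0.064×8.6)×10⁻⁴ = 1.5004×10⁻⁴ K⁻¹
Layer 4: α = (0.95 + 0.064×2.1)×10⁻⁴ = 1.0844×10⁻⁴ K⁻¹
2.614×10⁻⁴ × 300 × 1.5 = 0.11763 m
Layer 2: 1.974×10⁻⁴ × 1.2 × 390 = 0.0923832 m
1 × 390 × 1.5004×10⁻⁴ = 0.0585156 m
0.27 × 880 × 1.0844×10⁻⁴ = 0.025765344 m
Δh = 0.11763 + 0.0923832 + 0.0585156 + 0.025765344 = 0.294294144 m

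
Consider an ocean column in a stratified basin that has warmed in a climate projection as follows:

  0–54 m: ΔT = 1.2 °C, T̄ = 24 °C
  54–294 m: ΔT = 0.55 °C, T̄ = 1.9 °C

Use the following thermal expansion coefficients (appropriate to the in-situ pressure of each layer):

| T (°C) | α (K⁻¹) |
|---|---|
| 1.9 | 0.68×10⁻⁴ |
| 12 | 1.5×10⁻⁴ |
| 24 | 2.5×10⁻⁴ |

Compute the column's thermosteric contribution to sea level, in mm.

Δh = 25 mm

Layer 1 at 24 °C → α = 2.5×10⁻⁴ K⁻¹
Layer 2 at 1.9 °C → α = 0.68×10⁻⁴ K⁻¹
1.2 × 2.5×10⁻⁴ × 54 = 0.01620 m
240 × 0.55 × 0.68×10⁻⁴ = 0.008976 m
Δh = 0.01620 + 0.008976 = 0.025176 m ≈ 25 mm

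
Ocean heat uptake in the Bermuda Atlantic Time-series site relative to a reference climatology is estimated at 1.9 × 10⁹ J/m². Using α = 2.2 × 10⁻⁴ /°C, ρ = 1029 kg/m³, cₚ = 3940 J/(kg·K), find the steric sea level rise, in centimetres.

Δh ≈ 10.3 cm

Δh = αQ/(ρcₚ) = 2.2×10⁻⁴ × 1.9×10⁹ / (1029 × 3940) ≈ 0.10310 m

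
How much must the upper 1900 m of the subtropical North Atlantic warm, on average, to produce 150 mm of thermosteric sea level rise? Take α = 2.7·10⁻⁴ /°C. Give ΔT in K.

about 0.29 K

ΔT = Δh/(αH) = 0.15 / (2.7×10⁻⁴ × 1900) ≈ 0.2924 K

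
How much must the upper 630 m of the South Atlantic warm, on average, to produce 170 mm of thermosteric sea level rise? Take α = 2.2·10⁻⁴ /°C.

ΔT = Δh/(αH) = 0.17 / (2.2×10⁻⁴ × 630) ≈ 1.227 °C

about 1.23 °C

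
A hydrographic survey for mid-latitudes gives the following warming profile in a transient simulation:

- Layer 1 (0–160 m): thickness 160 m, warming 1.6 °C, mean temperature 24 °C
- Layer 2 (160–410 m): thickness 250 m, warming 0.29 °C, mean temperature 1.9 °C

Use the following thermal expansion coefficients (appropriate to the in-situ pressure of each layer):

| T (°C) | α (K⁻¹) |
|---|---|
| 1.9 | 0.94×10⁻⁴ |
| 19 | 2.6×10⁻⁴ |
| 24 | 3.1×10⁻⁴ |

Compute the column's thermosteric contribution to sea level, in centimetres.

Layer 1 at 24 °C → α = 3.1×10⁻⁴ K⁻¹
Layer 2 at 1.9 °C → α = 0.94×10⁻⁴ K⁻¹
Layer 1: 1.6 × 160 × 3.1×10⁻⁴ = 0.07936 m
0.29 × 250 × 0.94×10⁻⁴ = 0.006815 m
Δh = 0.07936 + 0.006815 = 0.086175 m ≈ 8.6 cm

8.6 cm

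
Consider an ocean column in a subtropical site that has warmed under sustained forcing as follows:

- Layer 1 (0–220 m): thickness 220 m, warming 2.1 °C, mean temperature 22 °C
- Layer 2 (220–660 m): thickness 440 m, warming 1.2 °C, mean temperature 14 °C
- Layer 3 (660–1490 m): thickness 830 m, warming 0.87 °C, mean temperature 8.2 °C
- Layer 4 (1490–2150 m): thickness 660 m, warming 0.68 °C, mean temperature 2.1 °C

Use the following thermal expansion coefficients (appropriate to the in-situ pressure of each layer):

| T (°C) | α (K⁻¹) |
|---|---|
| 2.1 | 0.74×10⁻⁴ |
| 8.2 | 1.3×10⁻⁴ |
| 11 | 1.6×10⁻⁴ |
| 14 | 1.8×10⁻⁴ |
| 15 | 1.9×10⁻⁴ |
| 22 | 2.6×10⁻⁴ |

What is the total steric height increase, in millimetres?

Layer 1 at 22 °C → α = 2.6×10⁻⁴ K⁻¹
Layer 2 at 14 °C → α = 1.8×10⁻⁴ K⁻¹
Layer 3 at 8.2 °C → α = 1.3×10⁻⁴ K⁻¹
Layer 4 at 2.1 °C → α = 0.74×10⁻⁴ K⁻¹
2.1 × 2.6×10⁻⁴ × 220 = 0.12012 m
220–660 m: 1.8×10⁻⁴ × 1.2 × 440 = 0.09504 m
660–1490 m: 1.3×10⁻⁴ × 830 × 0.87 = 0.093873 m
660 × 0.74×10⁻⁴ × 0.68 = 0.0332112 m
Δh = 0.12012 + 0.09504 + 0.093873 + 0.0332112 = 0.3422442 m

Δh = 340 mm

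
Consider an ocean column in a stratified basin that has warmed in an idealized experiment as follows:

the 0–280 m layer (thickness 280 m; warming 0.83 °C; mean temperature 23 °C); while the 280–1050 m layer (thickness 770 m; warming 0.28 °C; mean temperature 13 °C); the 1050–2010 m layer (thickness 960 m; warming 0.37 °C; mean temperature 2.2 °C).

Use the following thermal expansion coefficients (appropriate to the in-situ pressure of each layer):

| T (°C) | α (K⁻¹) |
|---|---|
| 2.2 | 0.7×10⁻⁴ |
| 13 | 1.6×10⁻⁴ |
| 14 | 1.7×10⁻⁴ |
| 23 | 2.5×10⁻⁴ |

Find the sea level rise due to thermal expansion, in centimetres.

Layer 1 at 23 °C → α = 2.5×10⁻⁴ K⁻¹
Layer 2 at 13 °C → α = 1.6×10⁻⁴ K⁻¹
Layer 3 at 2.2 °C → α = 0.7×10⁻⁴ K⁻¹
0–280 m: 0.83 × 280 × 2.5×10⁻⁴ = 0.05810 m
770 × 0.28 × 1.6×10⁻⁴ = 0.034496 m
Layer 3: 960 × 0.37 × 0.7×10⁻⁴ = 0.024864 m
Δh = 0.05810 + 0.034496 + 0.024864 = 0.11746 m ≈ 11.7 cm

Δh = 11.7 cm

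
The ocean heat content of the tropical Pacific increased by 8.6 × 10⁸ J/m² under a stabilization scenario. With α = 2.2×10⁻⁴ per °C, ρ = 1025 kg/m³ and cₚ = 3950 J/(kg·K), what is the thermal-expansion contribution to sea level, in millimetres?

Δh = αQ/(ρcₚ) = 2.2×10⁻⁴ × 8.6×10⁸ / (1025 × 3950) ≈ 0.04673 m

about 46.7 mm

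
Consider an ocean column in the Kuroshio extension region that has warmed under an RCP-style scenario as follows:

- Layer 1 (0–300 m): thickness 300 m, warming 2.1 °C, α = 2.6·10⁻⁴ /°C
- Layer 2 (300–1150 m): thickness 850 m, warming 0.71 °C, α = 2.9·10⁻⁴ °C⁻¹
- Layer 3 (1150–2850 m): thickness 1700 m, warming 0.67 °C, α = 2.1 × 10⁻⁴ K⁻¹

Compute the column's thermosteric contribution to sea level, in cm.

57.8 cm of thermosteric rise

0–300 m: 300 × 2.6×10⁻⁴ × 2.1 = 0.16380 m
Layer 2: 0.71 × 2.9×10⁻⁴ × 850 = 0.175015 m
Layer 3: 0.67 × 2.1×10⁻⁴ × 1700 = 0.23919 m
Δh = 0.16380 + 0.175015 + 0.23919 = 0.578005 m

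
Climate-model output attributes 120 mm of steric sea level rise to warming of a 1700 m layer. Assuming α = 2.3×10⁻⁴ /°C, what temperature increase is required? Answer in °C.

0.307 °C

ΔT = Δh/(αH) = 0.12 / (2.3×10⁻⁴ × 1700) ≈ 0.3069 °C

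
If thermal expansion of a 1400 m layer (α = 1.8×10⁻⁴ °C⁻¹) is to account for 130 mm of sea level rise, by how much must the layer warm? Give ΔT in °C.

about 0.516 °C

ΔT = Δh/(αH) = 0.13 / (1.8×10⁻⁴ × 1400) ≈ 0.5159 °C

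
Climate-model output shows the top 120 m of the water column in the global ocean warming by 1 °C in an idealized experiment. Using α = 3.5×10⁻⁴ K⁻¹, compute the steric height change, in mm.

Δh = 42.0 mm

Δh = αΔT·H = 3.5×10⁻⁴ × 1 × 120 = 0.04200 m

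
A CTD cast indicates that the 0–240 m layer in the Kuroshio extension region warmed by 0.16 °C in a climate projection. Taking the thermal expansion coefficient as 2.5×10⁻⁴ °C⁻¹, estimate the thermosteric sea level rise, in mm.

Δh = αΔT·H = 2.5×10⁻⁴ × 0.16 × 240 = 0.00960 m

9.60 mm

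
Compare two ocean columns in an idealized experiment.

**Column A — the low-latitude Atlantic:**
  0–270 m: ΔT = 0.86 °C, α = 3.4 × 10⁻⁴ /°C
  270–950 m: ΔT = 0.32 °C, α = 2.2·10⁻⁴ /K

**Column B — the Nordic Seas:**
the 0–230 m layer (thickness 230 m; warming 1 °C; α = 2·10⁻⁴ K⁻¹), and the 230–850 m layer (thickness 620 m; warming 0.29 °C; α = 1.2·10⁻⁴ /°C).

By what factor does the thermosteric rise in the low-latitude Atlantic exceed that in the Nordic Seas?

1.9

A 0–270 m: 3.4×10⁻⁴ × 270 × 0.86 = 0.078948 m
A Layer 2: 2.2×10⁻⁴ × 0.32 × 680 = 0.047872 m
A total: 0.12682 m
B 230 × 2×10⁻⁴ × 1 = 0.04600 m
B 620 × 1.2×10⁻⁴ × 0.29 = 0.021576 m
B total: 0.067576 m
Ratio: 0.12682 / 0.067576 ≈ 1.877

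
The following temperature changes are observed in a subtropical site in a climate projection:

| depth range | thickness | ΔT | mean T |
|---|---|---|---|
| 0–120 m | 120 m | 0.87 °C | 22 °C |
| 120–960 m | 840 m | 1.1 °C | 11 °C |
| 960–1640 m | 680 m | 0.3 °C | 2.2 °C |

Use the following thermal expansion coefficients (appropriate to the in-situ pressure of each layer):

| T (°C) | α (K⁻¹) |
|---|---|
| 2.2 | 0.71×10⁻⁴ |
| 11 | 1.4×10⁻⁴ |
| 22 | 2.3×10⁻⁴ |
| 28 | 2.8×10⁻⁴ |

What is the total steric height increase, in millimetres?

168 mm

Layer 1 at 22 °C → α = 2.3×10⁻⁴ K⁻¹
Layer 2 at 11 °C → α = 1.4×10⁻⁴ K⁻¹
Layer 3 at 2.2 °C → α = 0.71×10⁻⁴ K⁻¹
Layer 1: 2.3×10⁻⁴ × 0.87 × 120 = 0.024012 m
Layer 2: 1.1 × 1.4×10⁻⁴ × 840 = 0.12936 m
Layer 3: 0.71×10⁻⁴ × 0.3 × 680 = 0.014484 m
Δh = 0.024012 + 0.12936 + 0.014484 = 0.167856 m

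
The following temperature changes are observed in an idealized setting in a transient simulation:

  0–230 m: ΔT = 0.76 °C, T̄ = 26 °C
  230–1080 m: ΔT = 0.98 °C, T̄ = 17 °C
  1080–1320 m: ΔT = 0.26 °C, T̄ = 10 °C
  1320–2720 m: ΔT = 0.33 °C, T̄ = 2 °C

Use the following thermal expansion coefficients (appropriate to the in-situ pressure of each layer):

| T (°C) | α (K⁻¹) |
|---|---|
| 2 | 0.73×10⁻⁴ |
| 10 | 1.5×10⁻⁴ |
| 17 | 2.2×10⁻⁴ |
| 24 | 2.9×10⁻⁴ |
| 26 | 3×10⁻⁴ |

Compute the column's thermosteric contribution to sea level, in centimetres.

Δh ≈ 27.9 cm

Layer 1 at 26 °C → α = 3×10⁻⁴ K⁻¹
Layer 2 at 17 °C → α = 2.2×10⁻⁴ K⁻¹
Layer 3 at 10 °C → α = 1.5×10⁻⁴ K⁻¹
Layer 4 at 2 °C → α = 0.73×10⁻⁴ K⁻¹
3×10⁻⁴ × 230 × 0.76 = 0.05244 m
0.98 × 850 × 2.2×10⁻⁴ = 0.18326 m
Layer 3: 1.5×10⁻⁴ × 0.26 × 240 = 0.00936 m
Layer 4: 0.73×10⁻⁴ × 0.33 × 1400 = 0.033726 m
Δh = 0.05244 + 0.18326 + 0.00936 + 0.033726 = 0.278786 m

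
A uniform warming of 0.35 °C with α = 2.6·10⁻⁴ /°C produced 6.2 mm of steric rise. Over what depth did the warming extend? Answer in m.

about 68.1 m

H = Δh/(αΔT) = 0.0062 / (2.6×10⁻⁴ × 0.35) ≈ 68.13 m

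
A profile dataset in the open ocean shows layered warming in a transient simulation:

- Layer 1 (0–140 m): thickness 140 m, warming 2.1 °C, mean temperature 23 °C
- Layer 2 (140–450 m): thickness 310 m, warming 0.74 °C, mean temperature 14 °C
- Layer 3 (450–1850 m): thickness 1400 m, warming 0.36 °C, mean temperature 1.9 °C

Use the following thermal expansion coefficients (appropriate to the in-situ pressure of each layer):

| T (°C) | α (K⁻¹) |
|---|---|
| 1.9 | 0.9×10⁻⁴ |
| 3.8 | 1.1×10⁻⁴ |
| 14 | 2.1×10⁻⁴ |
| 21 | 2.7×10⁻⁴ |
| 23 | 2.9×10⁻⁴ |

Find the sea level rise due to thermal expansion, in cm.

about 17.9 cm

Layer 1 at 23 °C → α = 2.9×10⁻⁴ K⁻¹
Layer 2 at 14 °C → α = 2.1×10⁻⁴ K⁻¹
Layer 3 at 1.9 °C → α = 0.9×10⁻⁴ K⁻¹
2.1 × 140 × 2.9×10⁻⁴ = 0.08526 m
140–450 m: 2.1×10⁻⁴ × 310 × 0.74 = 0.048174 m
1400 × 0.36 × 0.9×10⁻⁴ = 0.04536 m
Δh = 0.08526 + 0.048174 + 0.04536 = 0.178794 m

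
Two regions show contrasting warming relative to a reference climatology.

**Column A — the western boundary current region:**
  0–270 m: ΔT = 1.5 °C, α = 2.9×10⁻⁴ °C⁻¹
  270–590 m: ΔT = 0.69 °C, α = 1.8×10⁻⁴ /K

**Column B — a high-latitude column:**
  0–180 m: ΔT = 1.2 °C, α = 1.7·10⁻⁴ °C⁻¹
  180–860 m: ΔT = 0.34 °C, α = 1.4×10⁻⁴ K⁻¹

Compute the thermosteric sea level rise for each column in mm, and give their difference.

Δh_A ≈ 157 mm, Δh_B ≈ 69.1 mm; difference ≈ 88.1 mm

A 270 × 1.5 × 2.9×10⁻⁴ = 0.11745 m
A Layer 2: 320 × 1.8×10⁻⁴ × 0.69 = 0.039744 m
A total: 0.157194 m
B 0–180 m: 180 × 1.2 × 1.7×10⁻⁴ = 0.03672 m
B 0.34 × 680 × 1.4×10⁻⁴ = 0.032368 m
B total: 0.069088 m
Difference: 0.157194 − 0.069088 = 0.088106 m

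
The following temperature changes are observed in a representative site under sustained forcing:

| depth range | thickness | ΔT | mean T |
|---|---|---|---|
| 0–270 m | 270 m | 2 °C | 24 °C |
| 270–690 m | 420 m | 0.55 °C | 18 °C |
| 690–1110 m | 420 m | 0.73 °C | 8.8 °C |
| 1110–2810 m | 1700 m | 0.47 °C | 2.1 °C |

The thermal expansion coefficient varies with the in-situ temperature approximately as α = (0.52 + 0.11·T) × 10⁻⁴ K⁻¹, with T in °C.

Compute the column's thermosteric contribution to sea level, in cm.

Layer 1: α = (0.52 + 0.11×24)×10⁻⁴ = 3.16×10⁻⁴ K⁻¹
Layer 2: α = (0.52 + 0.11×18)×10⁻⁴ = 2.5×10⁻⁴ K⁻¹
Layer 3: α = (0.52 + 0.11×8.8)×10⁻⁴ = 1.488×10⁻⁴ K⁻¹
Layer 4: α = (0.52 + 0.11×2.1)×10⁻⁴ = 0.751×10⁻⁴ K⁻¹
270 × 2 × 3.16×10⁻⁴ = 0.17064 m
Layer 2: 420 × 0.55 × 2.5×10⁻⁴ = 0.05775 m
Layer 3: 420 × 1.488×10⁻⁴ × 0.73 = 0.04562208 m
1110–2810 m: 0.751×10⁻⁴ × 1700 × 0.47 = 0.0600049 m
Δh = 0.17064 + 0.05775 + 0.04562208 + 0.0600049 = 0.33401698 m ≈ 33.4 cm

33.4 cm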